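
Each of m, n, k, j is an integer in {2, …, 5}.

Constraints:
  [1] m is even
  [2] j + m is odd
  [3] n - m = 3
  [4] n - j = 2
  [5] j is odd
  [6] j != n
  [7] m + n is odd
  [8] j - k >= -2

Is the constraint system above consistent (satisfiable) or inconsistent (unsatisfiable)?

Satisfiable

Try m = 2, n = 5, k = 4, j = 3.
Check constraint 3: n - m = 3; constraint 4: n - j = 2; constraint 8: j - k = -1. The remaining constraints are straightforward to verify.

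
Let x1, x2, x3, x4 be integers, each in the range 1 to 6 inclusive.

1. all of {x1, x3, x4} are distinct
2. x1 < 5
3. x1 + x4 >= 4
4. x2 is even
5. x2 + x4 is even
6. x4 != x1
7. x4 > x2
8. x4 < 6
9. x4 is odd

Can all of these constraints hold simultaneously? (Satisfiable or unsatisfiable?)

Constraint 4 makes x2 even and constraint 9 makes x4 odd, so x2 + x4 must be odd. Constraint 5 says x2 + x4 is even — contradiction.

Unsatisfiable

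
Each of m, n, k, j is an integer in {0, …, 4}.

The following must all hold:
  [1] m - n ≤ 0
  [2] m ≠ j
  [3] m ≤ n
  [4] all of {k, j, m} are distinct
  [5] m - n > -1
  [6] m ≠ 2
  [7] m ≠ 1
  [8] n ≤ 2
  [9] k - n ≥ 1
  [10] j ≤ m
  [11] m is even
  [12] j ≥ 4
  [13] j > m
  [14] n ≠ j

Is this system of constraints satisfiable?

From constraints 10 and 12: m ≥ j and j ≥ 4, so m ≥ 4. From constraints 3 and 8: m ≤ n and n ≤ 2, so m ≤ 2. But 2 < 4, so no value of m works.

Unsatisfiable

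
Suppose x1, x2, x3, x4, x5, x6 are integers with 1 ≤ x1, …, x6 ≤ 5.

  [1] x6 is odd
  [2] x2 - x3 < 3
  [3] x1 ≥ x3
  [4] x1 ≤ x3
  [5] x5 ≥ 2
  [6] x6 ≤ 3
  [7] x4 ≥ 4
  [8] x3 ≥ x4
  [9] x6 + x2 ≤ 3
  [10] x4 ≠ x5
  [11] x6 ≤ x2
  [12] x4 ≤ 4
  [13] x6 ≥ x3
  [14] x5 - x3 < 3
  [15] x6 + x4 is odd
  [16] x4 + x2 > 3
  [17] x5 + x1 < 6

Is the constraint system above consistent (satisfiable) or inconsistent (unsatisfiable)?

Unsatisfiable

From constraints 7 and 8: x3 ≥ x4 and x4 ≥ 4, so x3 ≥ 4. From constraints 6 and 13: x3 ≤ x6 and x6 ≤ 3, so x3 ≤ 3. But 3 < 4, so no value of x3 works.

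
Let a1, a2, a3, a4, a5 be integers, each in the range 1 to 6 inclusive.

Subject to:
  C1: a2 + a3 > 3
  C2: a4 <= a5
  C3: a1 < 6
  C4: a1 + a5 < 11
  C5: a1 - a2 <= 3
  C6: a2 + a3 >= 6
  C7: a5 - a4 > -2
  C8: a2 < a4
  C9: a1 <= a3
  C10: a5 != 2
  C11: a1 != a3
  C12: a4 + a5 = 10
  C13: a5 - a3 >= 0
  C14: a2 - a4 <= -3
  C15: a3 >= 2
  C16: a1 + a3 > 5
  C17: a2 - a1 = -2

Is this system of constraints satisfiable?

One satisfying assignment is a1 = 3, a2 = 1, a3 = 5, a4 = 5, a5 = 5.
For the less obvious constraints — constraint 1: a2 + a3 = 6; constraint 4: a1 + a5 = 8; constraint 5: a1 - a2 = 2 — and the others hold by inspection.

Satisfiable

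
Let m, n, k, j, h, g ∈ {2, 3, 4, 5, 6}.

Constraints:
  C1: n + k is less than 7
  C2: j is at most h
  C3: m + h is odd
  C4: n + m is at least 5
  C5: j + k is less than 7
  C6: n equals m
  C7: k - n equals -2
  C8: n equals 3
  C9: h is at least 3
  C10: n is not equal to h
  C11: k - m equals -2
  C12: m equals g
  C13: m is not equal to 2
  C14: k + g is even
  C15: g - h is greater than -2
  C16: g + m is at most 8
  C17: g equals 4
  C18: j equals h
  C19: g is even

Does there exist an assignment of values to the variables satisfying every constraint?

Constraint 8 fixes n = 3 and constraint 17 fixes g = 4. Constraints 6 and 12 give n = m = g, so n = g. But 3 ≠ 4 — contradiction.

Unsatisfiable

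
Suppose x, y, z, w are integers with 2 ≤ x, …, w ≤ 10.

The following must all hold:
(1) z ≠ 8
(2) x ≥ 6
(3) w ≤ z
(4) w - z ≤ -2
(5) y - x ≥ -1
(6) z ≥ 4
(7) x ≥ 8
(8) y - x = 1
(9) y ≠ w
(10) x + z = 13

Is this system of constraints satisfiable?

The assignment x = 8, y = 9, z = 5, w = 2 works:
  constraint 4 holds since w - z = -3.
  constraint 5 holds since y - x = 1.
  constraint 8 holds since y - x = 1.
The rest check out directly.

Satisfiable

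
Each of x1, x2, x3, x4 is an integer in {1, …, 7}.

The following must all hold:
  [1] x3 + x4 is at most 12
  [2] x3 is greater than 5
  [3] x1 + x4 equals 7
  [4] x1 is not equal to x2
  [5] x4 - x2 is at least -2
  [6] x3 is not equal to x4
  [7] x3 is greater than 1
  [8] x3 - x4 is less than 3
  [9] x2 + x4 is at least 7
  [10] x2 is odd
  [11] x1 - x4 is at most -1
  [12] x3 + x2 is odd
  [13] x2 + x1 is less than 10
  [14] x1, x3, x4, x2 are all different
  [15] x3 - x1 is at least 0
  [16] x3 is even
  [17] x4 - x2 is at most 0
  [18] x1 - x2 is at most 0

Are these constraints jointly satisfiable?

Satisfiable

Setting (x1, x2, x3, x4) = (3, 5, 6, 4) satisfies everything: constraint 1: x3 + x4 = 10; constraint 3: x1 + x4 = 7, and the others follow.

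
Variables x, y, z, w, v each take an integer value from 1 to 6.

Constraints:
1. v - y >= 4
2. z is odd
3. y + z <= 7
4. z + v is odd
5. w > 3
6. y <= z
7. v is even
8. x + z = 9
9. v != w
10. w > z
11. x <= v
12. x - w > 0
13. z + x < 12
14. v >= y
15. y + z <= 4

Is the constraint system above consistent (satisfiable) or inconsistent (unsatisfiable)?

Try x = 6, y = 1, z = 3, w = 5, v = 6.
Check constraint 1: v - y = 5; constraint 3: y + z = 4; constraint 8: x + z = 9. The remaining constraints are straightforward to verify.

Satisfiable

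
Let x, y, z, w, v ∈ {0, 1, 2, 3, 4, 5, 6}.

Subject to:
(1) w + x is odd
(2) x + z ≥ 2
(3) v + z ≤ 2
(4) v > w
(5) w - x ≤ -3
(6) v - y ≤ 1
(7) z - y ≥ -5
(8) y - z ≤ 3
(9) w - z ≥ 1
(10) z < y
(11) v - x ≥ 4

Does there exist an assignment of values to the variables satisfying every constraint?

Constraints 5, 6, 7, 9, and 11 give z − y ≥ -5, y − v ≥ -1, v − x ≥ 4, x − w ≥ 3, w − z ≥ 1.
Adding all 5 inequalities: the left sides telescope to 0, and the right sides sum to (-5) + (-1) + 4 + 3 + 1 = 2. So 0 ≥ 2, which is false.

Unsatisfiable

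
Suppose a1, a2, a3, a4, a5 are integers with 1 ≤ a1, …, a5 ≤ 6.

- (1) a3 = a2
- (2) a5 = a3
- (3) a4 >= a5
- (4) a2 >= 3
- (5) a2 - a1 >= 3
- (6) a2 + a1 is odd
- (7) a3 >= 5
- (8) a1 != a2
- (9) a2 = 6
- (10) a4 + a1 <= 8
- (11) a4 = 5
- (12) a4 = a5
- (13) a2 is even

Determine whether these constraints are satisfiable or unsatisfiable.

Constraint 11 fixes a4 = 5 and constraint 9 fixes a2 = 6. Constraints 1, 2, and 12 give a4 = a5 = a3 = a2, so a4 = a2. But 5 ≠ 6 — contradiction.

Unsatisfiable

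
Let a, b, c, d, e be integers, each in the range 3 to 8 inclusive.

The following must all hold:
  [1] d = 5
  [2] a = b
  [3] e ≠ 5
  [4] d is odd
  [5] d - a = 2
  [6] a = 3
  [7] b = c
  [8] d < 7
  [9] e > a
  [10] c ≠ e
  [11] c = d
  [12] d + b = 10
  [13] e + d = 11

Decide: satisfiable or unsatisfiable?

Unsatisfiable

Constraint 6 fixes a = 3 and constraint 1 fixes d = 5. Constraints 2, 7, and 11 give a = b = c = d, so a = d. But 3 ≠ 5 — contradiction.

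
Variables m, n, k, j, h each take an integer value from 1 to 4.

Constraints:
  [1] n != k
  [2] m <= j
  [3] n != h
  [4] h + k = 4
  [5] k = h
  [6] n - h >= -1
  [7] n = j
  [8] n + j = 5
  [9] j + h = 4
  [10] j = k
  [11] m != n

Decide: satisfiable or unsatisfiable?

From constraints 5, 7, and 10, n = j = k = h, so n = h. But constraint 3 says n ≠ h. Contradiction.

Unsatisfiable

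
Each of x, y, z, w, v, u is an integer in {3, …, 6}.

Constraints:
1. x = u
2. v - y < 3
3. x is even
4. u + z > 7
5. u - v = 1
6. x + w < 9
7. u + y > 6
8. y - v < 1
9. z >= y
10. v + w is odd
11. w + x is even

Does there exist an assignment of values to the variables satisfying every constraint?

Take x = 4, y = 3, z = 4, w = 4, v = 3, u = 4. Then constraint 2: v - y = 0; constraint 4: u + z = 8, and every other listed constraint is also met.

Satisfiable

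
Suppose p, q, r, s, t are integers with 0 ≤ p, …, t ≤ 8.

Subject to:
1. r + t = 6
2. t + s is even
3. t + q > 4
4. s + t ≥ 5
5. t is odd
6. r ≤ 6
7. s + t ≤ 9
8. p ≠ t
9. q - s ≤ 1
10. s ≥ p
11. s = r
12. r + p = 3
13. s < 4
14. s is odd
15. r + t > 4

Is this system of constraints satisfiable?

Try p = 0, q = 3, r = 3, s = 3, t = 3.
Check constraint 1: r + t = 6; constraint 3: t + q = 6; constraint 4: s + t = 6. The remaining constraints are straightforward to verify.

Satisfiable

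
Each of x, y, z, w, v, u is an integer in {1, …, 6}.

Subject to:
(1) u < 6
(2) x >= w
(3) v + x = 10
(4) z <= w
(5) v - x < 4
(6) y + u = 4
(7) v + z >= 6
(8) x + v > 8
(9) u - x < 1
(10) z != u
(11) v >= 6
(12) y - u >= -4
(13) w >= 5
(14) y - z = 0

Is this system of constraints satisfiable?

From constraint 11: v ≥ 6. From constraints 2 and 13: x ≥ w ≥ 5. Hence v + x ≥ 11. But constraint 3 requires v + x = 10, and 10 < 11. Contradiction.

Unsatisfiable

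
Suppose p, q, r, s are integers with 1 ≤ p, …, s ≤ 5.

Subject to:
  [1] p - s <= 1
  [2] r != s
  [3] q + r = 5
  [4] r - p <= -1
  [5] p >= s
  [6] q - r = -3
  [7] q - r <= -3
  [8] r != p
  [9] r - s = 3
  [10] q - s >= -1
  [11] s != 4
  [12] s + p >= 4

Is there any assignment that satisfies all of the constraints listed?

Constraints 1, 4, 7, and 10 give r − q ≥ 3, q − s ≥ -1, s − p ≥ -1, p − r ≥ 1.
Adding all 4 inequalities: the left sides telescope to 0, and the right sides sum to 3 + (-1) + (-1) + 1 = 2. So 0 ≥ 2, which is false.

Unsatisfiable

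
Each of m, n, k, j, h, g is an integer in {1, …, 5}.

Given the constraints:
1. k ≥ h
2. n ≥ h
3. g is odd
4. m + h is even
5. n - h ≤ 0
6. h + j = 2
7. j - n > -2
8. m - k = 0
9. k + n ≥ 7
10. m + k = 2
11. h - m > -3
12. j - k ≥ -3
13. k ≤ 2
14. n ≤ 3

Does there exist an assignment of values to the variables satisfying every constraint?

Unsatisfiable

From constraint 13: k ≤ 2. From constraint 14: n ≤ 3. Hence k + n ≤ 5. But constraint 9 requires k + n ≥ 7, and 7 > 5. Contradiction.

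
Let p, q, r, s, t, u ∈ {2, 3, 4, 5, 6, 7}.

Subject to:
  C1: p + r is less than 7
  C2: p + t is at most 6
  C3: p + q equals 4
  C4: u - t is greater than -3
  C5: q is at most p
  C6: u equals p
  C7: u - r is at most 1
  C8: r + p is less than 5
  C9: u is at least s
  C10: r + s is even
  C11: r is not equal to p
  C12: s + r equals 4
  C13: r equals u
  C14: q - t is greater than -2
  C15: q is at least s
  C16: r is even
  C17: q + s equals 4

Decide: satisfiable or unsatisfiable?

Unsatisfiable

From constraints 6 and 13, r = u = p, so r = p. But constraint 11 says r ≠ p. Contradiction.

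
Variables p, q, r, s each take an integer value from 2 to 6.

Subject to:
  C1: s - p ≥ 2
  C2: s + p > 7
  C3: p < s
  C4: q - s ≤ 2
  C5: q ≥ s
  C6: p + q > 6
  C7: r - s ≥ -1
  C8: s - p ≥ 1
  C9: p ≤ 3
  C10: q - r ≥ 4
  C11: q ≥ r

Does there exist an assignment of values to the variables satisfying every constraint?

Constraints 4, 7, and 10 give r − s ≥ -1, s − q ≥ -2, q − r ≥ 4.
Adding all 3 inequalities: the left sides telescope to 0, and the right sides sum to (-1) + (-2) + 4 = 1. So 0 ≥ 1, which is false.

Unsatisfiable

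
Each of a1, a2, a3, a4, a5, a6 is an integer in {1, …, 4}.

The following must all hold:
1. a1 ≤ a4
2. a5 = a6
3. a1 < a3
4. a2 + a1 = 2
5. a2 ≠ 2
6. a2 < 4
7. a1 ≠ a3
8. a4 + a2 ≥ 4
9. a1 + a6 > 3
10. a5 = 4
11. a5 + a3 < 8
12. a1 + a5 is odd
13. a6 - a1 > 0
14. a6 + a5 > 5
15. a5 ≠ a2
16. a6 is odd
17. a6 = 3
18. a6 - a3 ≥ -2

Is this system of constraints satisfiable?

Constraint 10 fixes a5 = 4 and constraint 17 fixes a6 = 3, but constraint 2 requires a5 = a6. Since 4 ≠ 3, contradiction.

Unsatisfiable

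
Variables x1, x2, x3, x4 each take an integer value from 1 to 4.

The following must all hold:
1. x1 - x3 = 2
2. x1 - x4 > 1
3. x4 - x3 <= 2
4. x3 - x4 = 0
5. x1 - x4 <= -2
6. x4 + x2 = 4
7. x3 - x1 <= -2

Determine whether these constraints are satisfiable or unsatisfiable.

Constraints 3, 5, and 7 give x1 − x3 ≥ 2, x3 − x4 ≥ -2, x4 − x1 ≥ 2.
Adding all 3 inequalities: the left sides telescope to 0, and the right sides sum to 2 + (-2) + 2 = 2. So 0 ≥ 2, which is false.

Unsatisfiable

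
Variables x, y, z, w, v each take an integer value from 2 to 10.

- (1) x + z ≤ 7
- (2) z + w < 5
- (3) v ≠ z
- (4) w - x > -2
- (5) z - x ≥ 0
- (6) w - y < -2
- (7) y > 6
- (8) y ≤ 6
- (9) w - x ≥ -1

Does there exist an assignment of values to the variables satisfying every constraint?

From constraint 7: y ≥ 7. From constraint 8: y ≤ 6. But 6 < 7, so no value of y works.

Unsatisfiable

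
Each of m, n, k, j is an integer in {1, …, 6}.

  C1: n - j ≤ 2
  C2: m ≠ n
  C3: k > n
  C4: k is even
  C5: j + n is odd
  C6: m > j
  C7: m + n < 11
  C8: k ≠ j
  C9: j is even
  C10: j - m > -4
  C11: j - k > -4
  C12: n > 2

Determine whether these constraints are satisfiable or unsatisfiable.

Take m = 6, n = 3, k = 6, j = 4. Then constraint 1: n - j = -1; constraint 7: m + n = 9, and every other listed constraint is also met.

Satisfiable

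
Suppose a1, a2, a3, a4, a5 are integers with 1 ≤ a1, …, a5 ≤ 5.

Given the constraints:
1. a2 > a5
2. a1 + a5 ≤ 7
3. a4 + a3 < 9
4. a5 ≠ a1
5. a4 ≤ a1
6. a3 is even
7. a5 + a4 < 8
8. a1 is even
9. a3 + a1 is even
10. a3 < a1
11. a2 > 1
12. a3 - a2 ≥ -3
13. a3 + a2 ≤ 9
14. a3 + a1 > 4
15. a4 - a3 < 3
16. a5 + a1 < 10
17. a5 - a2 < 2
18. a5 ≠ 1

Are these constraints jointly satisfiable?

The assignment a1 = 4, a2 = 4, a3 = 2, a4 = 4, a5 = 3 works:
  constraint 2 holds since a1 + a5 = 7.
  constraint 3 holds since a4 + a3 = 6.
The rest check out directly.

Satisfiable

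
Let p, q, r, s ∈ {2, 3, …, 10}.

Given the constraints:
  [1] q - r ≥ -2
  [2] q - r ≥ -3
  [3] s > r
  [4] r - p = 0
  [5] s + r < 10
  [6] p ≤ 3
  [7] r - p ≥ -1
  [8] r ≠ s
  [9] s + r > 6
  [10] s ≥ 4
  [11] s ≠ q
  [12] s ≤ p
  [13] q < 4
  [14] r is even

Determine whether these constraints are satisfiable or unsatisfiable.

From constraints 10 and 12: p ≥ s and s ≥ 4, so p ≥ 4. From constraint 6: p ≤ 3. But 3 < 4, so no value of p works.

Unsatisfiable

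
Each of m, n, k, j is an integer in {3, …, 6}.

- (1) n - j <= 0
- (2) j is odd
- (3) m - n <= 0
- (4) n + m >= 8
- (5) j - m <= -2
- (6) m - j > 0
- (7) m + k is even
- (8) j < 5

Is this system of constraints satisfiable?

Unsatisfiable

Constraints 1, 3, and 5 give n − m ≥ 0, m − j ≥ 2, j − n ≥ 0.
Adding all 3 inequalities: the left sides telescope to 0, and the right sides sum to 0 + 2 + 0 = 2. So 0 ≥ 2, which is false.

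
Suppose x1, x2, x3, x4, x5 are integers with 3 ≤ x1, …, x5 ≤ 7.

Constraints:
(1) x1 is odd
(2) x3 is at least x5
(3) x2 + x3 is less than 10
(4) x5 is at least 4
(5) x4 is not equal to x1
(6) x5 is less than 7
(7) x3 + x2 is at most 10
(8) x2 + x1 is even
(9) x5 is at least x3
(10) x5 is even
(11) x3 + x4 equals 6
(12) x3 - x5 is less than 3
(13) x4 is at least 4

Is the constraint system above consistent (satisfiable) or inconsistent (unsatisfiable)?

From constraints 2 and 4: x3 ≥ x5 ≥ 4. From constraint 13: x4 ≥ 4. Hence x3 + x4 ≥ 8. But constraint 11 requires x3 + x4 = 6, and 6 < 8. Contradiction.

Unsatisfiable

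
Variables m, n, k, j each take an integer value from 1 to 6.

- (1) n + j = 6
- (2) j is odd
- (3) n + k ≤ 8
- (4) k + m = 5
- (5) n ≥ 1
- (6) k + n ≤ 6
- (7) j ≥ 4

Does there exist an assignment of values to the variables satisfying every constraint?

Setting (m, n, k, j) = (1, 1, 4, 5) satisfies everything: constraint 1: n + j = 6; constraint 3: n + k = 5; constraint 4: k + m = 5, and the others follow.

Satisfiable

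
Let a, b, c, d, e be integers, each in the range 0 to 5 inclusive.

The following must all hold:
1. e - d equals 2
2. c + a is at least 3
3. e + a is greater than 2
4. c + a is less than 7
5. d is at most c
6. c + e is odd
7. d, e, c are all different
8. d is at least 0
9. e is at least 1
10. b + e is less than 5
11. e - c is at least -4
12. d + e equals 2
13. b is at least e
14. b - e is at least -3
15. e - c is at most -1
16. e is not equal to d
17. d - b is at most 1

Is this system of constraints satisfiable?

Take a = 1, b = 2, c = 5, d = 0, e = 2. Then constraint 1: e - d = 2; constraint 2: c + a = 6; constraint 3: e + a = 3, and every other listed constraint is also met.

Satisfiable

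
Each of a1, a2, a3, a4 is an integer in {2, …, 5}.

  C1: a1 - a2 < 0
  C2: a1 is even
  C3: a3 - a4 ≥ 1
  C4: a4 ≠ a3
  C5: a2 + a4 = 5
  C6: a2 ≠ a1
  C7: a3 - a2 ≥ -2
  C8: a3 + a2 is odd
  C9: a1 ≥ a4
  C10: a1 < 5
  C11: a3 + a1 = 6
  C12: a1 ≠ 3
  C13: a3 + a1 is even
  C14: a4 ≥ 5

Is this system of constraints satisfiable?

Unsatisfiable

From constraints 9 and 14: a1 ≥ a4 and a4 ≥ 5, so a1 ≥ 5. From constraint 10: a1 ≤ 4. But 4 < 5, so no value of a1 works.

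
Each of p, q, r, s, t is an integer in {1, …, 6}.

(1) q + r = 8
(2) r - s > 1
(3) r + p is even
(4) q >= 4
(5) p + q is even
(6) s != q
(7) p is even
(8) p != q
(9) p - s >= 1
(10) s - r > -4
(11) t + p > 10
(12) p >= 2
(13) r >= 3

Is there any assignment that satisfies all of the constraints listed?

Satisfiable

The assignment p = 6, q = 4, r = 4, s = 2, t = 6 works:
  constraint 1 holds since q + r = 8.
  constraint 2 holds since r - s = 2.
  constraint 9 holds since p - s = 4.
The rest check out directly.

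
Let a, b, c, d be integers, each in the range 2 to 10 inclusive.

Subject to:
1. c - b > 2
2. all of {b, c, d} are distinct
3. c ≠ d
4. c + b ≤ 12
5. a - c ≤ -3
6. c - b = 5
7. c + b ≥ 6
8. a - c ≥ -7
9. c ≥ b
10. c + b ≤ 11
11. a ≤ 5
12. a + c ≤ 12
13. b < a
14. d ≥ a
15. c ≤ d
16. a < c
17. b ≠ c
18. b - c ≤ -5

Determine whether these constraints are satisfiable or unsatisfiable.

The assignment a = 3, b = 2, c = 7, d = 9 works:
  constraint 1 holds since c - b = 5.
  constraint 4 holds since c + b = 9.
The rest check out directly.

Satisfiable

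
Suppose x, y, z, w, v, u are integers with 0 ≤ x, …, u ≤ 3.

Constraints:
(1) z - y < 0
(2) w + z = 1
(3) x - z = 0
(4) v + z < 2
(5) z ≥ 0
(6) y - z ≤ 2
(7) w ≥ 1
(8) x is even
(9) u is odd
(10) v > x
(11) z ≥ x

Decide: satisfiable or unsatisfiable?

Satisfiable

The assignment x = 0, y = 1, z = 0, w = 1, v = 1, u = 1 works:
  constraint 1 holds since z - y = -1.
  constraint 2 holds since w + z = 1.
The rest check out directly.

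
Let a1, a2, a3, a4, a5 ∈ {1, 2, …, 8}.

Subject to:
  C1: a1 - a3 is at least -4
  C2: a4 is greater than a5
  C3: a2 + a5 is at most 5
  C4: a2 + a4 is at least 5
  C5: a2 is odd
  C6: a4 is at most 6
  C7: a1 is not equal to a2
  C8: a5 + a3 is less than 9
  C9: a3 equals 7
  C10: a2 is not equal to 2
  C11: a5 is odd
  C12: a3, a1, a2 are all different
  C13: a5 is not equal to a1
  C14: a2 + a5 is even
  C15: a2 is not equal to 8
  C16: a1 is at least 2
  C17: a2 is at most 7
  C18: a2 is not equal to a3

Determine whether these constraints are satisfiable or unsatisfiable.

Setting (a1, a2, a3, a4, a5) = (4, 3, 7, 4, 1) satisfies everything: constraint 1: a1 - a3 = -3; constraint 3: a2 + a5 = 4; constraint 4: a2 + a4 = 7, and the others follow.

Satisfiable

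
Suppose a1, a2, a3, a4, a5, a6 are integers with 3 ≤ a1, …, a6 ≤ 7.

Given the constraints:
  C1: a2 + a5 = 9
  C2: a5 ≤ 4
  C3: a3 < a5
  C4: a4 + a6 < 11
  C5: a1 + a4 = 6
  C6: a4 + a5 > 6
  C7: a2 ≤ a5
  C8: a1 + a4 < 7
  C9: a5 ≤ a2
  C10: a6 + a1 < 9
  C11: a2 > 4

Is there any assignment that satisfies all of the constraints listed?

From constraint 11: a2 ≥ 5. From constraints 2 and 7: a2 ≤ a5 and a5 ≤ 4, so a2 ≤ 4. But 4 < 5, so no value of a2 works.

Unsatisfiable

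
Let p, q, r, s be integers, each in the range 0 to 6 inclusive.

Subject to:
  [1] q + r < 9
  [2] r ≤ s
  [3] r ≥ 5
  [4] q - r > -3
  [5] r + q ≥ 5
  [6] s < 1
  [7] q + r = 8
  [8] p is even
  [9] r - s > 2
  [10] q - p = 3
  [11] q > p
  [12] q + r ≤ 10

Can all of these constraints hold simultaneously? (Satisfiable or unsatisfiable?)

From constraints 2 and 3: s ≥ r and r ≥ 5, so s ≥ 5. From constraint 6: s ≤ 0. But 0 < 5, so no value of s works.

Unsatisfiable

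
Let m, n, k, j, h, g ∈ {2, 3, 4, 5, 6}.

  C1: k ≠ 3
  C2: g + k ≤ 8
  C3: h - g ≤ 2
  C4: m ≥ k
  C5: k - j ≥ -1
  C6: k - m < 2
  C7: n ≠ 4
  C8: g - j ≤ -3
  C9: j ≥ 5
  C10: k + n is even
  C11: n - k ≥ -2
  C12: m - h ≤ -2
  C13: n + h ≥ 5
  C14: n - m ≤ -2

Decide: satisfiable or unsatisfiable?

Unsatisfiable

Constraints 3, 5, 8, 11, 12, and 14 give m − n ≥ 2, n − k ≥ -2, k − j ≥ -1, j − g ≥ 3, g − h ≥ -2, h − m ≥ 2.
Adding all 6 inequalities: the left sides telescope to 0, and the right sides sum to 2 + (-2) + (-1) + 3 + (-2) + 2 = 2. So 0 ≥ 2, which is false.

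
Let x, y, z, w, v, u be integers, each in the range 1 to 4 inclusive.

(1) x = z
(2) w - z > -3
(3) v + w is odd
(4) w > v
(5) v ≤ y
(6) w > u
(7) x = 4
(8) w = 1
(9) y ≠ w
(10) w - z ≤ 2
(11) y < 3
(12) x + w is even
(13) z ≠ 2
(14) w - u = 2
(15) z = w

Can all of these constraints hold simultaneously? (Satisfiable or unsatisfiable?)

Constraint 7 fixes x = 4 and constraint 8 fixes w = 1. Constraints 1 and 15 give x = z = w, so x = w. But 4 ≠ 1 — contradiction.

Unsatisfiable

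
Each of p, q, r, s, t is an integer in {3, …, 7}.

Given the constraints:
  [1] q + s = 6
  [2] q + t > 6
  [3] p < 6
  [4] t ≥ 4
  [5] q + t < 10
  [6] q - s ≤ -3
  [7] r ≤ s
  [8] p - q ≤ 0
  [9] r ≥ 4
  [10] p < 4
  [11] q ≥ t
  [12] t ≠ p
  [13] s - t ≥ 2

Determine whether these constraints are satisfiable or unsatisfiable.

From constraints 4 and 11: q ≥ t ≥ 4. From constraints 7 and 9: s ≥ r ≥ 4. Hence q + s ≥ 8. But constraint 1 requires q + s = 6, and 6 < 8. Contradiction.

Unsatisfiable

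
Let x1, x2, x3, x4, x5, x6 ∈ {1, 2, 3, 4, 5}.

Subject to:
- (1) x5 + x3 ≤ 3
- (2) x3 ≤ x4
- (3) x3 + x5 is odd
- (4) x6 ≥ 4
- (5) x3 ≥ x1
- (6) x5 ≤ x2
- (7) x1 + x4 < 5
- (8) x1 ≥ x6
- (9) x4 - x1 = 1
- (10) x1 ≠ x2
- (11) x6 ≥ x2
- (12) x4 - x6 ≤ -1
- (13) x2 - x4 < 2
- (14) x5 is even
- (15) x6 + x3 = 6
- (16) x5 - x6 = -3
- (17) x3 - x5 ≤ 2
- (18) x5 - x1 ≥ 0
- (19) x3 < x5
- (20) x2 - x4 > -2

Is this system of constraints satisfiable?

Unsatisfiable

Constraints 5, 6, 8, 11, and 19 give x3 < x5, x5 ≤ x2, x2 ≤ x6, x6 ≤ x1, x1 ≤ x3. Chaining: x3 < x5 ≤ x2 ≤ x6 ≤ x1 ≤ x3, which forces x3 < x3 — impossible.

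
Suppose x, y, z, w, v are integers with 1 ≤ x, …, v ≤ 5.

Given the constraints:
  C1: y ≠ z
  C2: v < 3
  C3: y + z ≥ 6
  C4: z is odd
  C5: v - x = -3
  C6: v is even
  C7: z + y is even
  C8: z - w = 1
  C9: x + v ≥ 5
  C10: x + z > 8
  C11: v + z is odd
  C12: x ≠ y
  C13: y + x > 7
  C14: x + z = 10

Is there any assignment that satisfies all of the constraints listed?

One satisfying assignment is x = 5, y = 3, z = 5, w = 4, v = 2.
For the less obvious constraints — constraint 3: y + z = 8; constraint 5: v - x = -3; constraint 8: z - w = 1 — and the others hold by inspection.

Satisfiable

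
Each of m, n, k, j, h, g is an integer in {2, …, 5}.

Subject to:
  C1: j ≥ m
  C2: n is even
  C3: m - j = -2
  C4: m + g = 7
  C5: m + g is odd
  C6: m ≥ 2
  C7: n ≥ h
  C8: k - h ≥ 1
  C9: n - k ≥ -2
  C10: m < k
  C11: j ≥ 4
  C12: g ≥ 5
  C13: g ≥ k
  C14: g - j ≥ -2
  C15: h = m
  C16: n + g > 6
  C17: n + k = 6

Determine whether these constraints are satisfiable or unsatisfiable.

Satisfiable

Try m = 2, n = 2, k = 4, j = 4, h = 2, g = 5.
Check constraint 3: m - j = -2; constraint 4: m + g = 7; constraint 8: k - h = 2. The remaining constraints are straightforward to verify.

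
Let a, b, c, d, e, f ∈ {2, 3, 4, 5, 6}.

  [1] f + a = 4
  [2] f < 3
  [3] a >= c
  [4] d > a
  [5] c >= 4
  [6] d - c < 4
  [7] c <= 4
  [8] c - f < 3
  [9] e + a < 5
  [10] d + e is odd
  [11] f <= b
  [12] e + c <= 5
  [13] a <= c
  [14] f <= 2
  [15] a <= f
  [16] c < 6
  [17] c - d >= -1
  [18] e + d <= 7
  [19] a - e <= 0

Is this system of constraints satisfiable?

From constraints 3 and 5: a ≥ c and c ≥ 4, so a ≥ 4. From constraints 14 and 15: a ≤ f and f ≤ 2, so a ≤ 2. But 2 < 4, so no value of a works.

Unsatisfiable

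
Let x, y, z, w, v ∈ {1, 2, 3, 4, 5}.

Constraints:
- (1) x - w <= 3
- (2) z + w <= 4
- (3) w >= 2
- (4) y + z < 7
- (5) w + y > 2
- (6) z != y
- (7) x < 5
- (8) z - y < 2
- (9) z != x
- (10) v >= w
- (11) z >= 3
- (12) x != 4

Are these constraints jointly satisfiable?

Unsatisfiable

From constraint 11: z ≥ 3. From constraint 3: w ≥ 2. Hence z + w ≥ 5. But constraint 2 requires z + w ≤ 4, and 4 < 5. Contradiction.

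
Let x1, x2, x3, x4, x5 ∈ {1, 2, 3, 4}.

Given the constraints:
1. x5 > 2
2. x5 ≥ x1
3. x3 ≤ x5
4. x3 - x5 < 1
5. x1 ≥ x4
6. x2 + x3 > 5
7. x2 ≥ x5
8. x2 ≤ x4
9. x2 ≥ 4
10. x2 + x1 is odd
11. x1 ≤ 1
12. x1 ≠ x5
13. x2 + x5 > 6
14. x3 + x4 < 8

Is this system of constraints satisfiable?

Unsatisfiable

From constraints 8 and 9: x4 ≥ x2 and x2 ≥ 4, so x4 ≥ 4. From constraints 5 and 11: x4 ≤ x1 and x1 ≤ 1, so x4 ≤ 1. But 1 < 4, so no value of x4 works.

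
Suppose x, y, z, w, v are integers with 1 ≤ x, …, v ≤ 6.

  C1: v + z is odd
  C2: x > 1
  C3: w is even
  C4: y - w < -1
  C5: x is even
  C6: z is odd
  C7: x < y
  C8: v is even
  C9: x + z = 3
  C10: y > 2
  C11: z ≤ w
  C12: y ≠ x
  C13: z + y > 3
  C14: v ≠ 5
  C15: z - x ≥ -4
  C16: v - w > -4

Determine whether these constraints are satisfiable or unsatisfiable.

Satisfiable

The assignment x = 2, y = 3, z = 1, w = 6, v = 4 works:
  constraint 4 holds since y - w = -3.
  constraint 9 holds since x + z = 3.
  constraint 13 holds since z + y = 4.
The rest check out directly.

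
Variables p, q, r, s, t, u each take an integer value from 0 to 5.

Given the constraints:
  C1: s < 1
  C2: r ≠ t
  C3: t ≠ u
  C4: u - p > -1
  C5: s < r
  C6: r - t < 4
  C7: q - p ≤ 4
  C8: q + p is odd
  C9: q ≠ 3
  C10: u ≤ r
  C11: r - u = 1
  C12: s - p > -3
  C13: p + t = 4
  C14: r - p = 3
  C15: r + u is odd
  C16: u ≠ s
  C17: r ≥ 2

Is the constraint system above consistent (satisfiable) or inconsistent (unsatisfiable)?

Setting (p, q, r, s, t, u) = (2, 5, 5, 0, 2, 4) satisfies everything: constraint 4: u - p = 2; constraint 6: r - t = 3, and the others follow.

Satisfiable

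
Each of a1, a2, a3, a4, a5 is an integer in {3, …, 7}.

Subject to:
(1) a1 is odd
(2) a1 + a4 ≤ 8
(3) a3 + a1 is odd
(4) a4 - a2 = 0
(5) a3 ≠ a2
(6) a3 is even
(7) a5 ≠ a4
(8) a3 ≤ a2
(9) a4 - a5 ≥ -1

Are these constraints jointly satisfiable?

Satisfiable

Try a1 = 3, a2 = 5, a3 = 4, a4 = 5, a5 = 4.
Check constraint 2: a1 + a4 = 8; constraint 4: a4 - a2 = 0; constraint 9: a4 - a5 = 1. The remaining constraints are straightforward to verify.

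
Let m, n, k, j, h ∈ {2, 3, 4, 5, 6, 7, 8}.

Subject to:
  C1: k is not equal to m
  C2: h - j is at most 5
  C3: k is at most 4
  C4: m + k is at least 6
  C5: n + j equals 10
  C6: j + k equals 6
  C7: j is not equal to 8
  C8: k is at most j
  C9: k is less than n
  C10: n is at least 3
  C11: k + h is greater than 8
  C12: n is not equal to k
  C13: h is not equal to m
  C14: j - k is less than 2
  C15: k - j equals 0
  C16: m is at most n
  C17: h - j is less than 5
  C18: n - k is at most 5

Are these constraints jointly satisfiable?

Take m = 6, n = 7, k = 3, j = 3, h = 7. Then constraint 2: h - j = 4; constraint 4: m + k = 9; constraint 5: n + j = 10, and every other listed constraint is also met.

Satisfiable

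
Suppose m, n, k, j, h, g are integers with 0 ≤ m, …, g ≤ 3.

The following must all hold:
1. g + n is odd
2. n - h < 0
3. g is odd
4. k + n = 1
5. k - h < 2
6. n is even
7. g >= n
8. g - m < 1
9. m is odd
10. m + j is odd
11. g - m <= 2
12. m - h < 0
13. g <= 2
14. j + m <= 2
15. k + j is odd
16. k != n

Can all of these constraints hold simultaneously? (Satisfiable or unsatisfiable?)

One satisfying assignment is m = 1, n = 0, k = 1, j = 0, h = 2, g = 1.
For the less obvious constraints — constraint 2: n - h = -2; constraint 4: k + n = 1 — and the others hold by inspection.

Satisfiable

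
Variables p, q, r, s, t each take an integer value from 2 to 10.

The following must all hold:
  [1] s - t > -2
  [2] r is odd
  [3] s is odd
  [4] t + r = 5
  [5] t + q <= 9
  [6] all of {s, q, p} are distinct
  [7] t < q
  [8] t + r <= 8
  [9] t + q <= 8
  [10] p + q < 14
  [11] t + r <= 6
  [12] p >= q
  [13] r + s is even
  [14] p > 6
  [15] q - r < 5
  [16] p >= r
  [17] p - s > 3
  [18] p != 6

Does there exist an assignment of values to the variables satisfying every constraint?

The assignment p = 7, q = 6, r = 3, s = 3, t = 2 works:
  constraint 1 holds since s - t = 1.
  constraint 4 holds since t + r = 5.
The rest check out directly.

Satisfiable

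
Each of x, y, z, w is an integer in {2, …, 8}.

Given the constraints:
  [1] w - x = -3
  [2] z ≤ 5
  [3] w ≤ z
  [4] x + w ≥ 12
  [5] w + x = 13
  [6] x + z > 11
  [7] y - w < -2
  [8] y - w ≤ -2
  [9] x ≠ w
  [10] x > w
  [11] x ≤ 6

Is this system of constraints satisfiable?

From constraints 2 and 3: w ≤ z ≤ 5. From constraint 11: x ≤ 6. Hence w + x ≤ 11. But constraint 5 requires w + x = 13, and 13 > 11. Contradiction.

Unsatisfiable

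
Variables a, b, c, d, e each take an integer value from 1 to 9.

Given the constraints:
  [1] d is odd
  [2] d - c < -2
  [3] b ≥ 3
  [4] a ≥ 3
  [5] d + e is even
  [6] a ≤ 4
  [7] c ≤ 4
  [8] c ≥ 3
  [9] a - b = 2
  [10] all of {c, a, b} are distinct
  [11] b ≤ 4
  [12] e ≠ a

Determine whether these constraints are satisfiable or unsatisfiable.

Unsatisfiable

Constraints 3, 4, 6, 7, 8, and 11 confine each of c, a, b to the 2 values {3, 4}.
Constraint 10 requires all 3 of them to be distinct, but only 2 values are available — impossible by the pigeonhole principle.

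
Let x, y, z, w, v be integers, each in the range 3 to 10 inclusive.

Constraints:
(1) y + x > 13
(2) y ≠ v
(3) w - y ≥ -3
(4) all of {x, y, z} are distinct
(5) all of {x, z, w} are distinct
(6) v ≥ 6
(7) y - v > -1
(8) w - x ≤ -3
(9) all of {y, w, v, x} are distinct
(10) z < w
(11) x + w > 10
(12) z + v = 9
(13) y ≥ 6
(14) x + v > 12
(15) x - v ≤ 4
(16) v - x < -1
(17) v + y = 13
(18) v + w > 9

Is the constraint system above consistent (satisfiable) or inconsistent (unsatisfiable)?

Try x = 8, y = 7, z = 3, w = 5, v = 6.
Check constraint 1: y + x = 15; constraint 3: w - y = -2. The remaining constraints are straightforward to verify.

Satisfiable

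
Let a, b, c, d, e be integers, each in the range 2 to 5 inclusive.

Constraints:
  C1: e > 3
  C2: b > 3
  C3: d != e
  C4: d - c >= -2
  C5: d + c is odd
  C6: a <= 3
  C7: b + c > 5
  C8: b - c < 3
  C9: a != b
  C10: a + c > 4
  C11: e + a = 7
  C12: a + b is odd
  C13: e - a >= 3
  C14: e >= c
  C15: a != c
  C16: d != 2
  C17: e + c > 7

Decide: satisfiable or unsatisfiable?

Satisfiable

The assignment a = 2, b = 5, c = 3, d = 4, e = 5 works:
  constraint 4 holds since d - c = 1.
  constraint 7 holds since b + c = 8.
The rest check out directly.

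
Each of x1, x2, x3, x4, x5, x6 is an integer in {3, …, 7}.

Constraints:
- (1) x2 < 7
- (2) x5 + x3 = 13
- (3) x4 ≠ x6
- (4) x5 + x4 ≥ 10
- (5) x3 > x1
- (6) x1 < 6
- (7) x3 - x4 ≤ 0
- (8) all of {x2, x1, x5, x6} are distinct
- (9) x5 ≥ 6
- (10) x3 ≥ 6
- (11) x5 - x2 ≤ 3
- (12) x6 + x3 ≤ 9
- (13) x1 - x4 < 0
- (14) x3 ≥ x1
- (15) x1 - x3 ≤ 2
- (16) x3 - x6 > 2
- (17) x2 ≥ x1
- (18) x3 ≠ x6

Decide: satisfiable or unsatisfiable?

Satisfiable

One satisfying assignment is x1 = 5, x2 = 6, x3 = 6, x4 = 6, x5 = 7, x6 = 3.
For the less obvious constraints — constraint 2: x5 + x3 = 13; constraint 4: x5 + x4 = 13 — and the others hold by inspection.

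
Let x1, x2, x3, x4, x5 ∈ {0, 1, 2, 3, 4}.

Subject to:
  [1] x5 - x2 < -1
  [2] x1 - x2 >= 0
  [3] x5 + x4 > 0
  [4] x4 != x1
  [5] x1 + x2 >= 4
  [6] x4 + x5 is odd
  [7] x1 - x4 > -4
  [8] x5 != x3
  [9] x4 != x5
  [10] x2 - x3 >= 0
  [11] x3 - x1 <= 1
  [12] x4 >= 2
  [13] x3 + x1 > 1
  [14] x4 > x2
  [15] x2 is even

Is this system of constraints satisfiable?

Satisfiable

Setting (x1, x2, x3, x4, x5) = (2, 2, 2, 3, 0) satisfies everything: constraint 1: x5 - x2 = -2; constraint 2: x1 - x2 = 0; constraint 3: x5 + x4 = 3, and the others follow.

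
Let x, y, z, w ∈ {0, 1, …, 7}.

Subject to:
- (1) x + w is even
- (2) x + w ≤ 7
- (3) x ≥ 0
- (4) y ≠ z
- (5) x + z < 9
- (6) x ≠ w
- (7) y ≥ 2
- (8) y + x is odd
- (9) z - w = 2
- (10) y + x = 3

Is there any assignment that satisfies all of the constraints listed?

The assignment x = 1, y = 2, z = 5, w = 3 works:
  constraint 2 holds since x + w = 4.
  constraint 5 holds since x + z = 6.
  constraint 9 holds since z - w = 2.
The rest check out directly.

Satisfiable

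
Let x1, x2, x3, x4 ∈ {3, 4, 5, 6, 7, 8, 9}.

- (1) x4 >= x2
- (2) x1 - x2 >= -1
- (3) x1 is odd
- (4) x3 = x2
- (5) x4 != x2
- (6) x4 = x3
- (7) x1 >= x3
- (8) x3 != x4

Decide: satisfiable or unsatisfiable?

From constraints 4 and 6, x4 = x3 = x2, so x4 = x2. But constraint 5 says x4 ≠ x2. Contradiction.

Unsatisfiable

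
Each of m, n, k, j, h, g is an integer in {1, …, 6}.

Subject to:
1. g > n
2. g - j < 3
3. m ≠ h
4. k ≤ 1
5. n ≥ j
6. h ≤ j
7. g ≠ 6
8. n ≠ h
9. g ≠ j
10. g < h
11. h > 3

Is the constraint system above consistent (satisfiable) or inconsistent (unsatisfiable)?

Unsatisfiable

Constraints 1, 5, 6, and 10 give h ≤ j, j ≤ n, n < g, g < h. Chaining: h ≤ j ≤ n < g < h, which forces h < h — impossible.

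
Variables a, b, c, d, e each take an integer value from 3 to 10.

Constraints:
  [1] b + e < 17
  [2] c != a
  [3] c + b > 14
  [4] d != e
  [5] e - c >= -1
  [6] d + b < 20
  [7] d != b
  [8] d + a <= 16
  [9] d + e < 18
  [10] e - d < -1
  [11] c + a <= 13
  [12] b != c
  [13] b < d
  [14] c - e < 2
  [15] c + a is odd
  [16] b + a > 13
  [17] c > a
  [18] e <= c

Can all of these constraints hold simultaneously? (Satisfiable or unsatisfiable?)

Satisfiable

The assignment a = 6, b = 9, c = 7, d = 10, e = 6 works:
  constraint 1 holds since b + e = 15.
  constraint 3 holds since c + b = 16.
  constraint 5 holds since e - c = -1.
The rest check out directly.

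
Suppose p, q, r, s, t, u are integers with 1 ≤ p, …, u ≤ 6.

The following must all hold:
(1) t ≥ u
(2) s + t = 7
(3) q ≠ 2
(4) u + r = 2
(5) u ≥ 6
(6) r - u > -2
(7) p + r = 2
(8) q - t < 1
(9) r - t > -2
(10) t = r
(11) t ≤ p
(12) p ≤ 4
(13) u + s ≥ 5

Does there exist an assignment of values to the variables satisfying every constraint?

Unsatisfiable

From constraints 1 and 5: t ≥ u and u ≥ 6, so t ≥ 6. From constraints 11 and 12: t ≤ p and p ≤ 4, so t ≤ 4. But 4 < 6, so no value of t works.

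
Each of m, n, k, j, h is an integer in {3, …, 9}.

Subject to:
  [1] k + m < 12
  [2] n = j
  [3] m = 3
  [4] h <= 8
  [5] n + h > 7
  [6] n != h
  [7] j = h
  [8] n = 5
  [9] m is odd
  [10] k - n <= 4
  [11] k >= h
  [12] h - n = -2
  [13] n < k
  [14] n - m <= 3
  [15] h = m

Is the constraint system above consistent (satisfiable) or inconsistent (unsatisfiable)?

Constraint 8 fixes n = 5 and constraint 3 fixes m = 3. Constraints 2, 7, and 15 give n = j = h = m, so n = m. But 5 ≠ 3 — contradiction.

Unsatisfiable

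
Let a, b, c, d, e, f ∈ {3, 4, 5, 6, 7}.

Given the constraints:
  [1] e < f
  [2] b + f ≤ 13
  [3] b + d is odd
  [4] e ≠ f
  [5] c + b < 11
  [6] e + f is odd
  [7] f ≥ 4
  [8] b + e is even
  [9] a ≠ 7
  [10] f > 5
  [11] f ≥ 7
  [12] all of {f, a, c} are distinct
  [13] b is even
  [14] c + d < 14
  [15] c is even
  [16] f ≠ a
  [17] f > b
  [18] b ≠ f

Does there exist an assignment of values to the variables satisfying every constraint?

Satisfiable

Take a = 3, b = 4, c = 6, d = 7, e = 4, f = 7. Then constraint 2: b + f = 11; constraint 5: c + b = 10, and every other listed constraint is also met.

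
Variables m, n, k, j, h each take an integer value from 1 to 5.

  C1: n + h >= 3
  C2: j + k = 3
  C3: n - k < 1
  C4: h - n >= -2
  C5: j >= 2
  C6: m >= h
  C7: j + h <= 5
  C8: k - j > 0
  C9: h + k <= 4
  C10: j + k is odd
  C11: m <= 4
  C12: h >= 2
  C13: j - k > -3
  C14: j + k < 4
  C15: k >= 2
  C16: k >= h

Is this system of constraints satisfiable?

From constraint 5: j ≥ 2. From constraints 12 and 16: k ≥ h ≥ 2. Hence j + k ≥ 4. But constraint 2 requires j + k = 3, and 3 < 4. Contradiction.

Unsatisfiable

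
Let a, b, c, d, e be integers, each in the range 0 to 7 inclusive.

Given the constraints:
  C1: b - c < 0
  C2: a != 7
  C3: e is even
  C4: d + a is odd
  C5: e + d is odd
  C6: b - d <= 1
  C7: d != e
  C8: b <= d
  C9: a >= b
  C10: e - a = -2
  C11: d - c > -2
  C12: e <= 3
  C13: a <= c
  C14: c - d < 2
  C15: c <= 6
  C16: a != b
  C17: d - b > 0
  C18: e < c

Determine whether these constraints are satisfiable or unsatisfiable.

One satisfying assignment is a = 2, b = 0, c = 2, d = 1, e = 0.
For the less obvious constraints — constraint 1: b - c = -2; constraint 6: b - d = -1 — and the others hold by inspection.

Satisfiable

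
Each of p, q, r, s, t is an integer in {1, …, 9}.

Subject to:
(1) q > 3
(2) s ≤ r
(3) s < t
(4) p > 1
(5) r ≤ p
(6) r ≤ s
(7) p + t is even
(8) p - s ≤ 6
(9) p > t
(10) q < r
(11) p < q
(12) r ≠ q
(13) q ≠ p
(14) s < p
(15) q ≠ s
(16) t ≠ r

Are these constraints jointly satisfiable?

Unsatisfiable

Constraints 3, 6, 9, 10, and 11 give p < q, q < r, r ≤ s, s < t, t < p. Chaining: p < q < r ≤ s < t < p, which forces p < p — impossible.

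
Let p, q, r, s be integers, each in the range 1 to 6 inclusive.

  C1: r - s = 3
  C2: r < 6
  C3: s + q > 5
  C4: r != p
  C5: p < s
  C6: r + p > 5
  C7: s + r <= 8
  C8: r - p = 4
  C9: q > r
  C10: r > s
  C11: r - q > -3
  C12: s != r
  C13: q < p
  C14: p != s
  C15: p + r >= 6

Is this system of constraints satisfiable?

Unsatisfiable

Constraints 5, 9, 10, and 13 give p < s, s < r, r < q, q < p. Chaining: p < s < r < q < p, which forces p < p — impossible.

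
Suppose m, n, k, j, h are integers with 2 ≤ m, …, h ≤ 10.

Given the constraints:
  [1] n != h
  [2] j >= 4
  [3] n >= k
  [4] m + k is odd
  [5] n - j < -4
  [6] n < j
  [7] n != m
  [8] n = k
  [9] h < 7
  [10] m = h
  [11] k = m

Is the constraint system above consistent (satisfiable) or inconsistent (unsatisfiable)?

Unsatisfiable

From constraints 8, 10, and 11, n = k = m = h, so n = h. But constraint 1 says n ≠ h. Contradiction.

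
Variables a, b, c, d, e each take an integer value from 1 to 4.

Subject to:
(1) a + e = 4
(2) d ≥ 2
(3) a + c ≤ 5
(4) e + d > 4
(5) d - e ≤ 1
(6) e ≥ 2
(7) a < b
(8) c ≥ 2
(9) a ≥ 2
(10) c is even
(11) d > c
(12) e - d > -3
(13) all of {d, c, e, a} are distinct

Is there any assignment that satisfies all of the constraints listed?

Constraints 2, 6, 8, and 9 confine each of d, c, e, a to the 3 values {2, …, 4} (the domain already gives each ≤ 4).
Constraint 13 requires all 4 of them to be distinct, but only 3 values are available — impossible by the pigeonhole principle.

Unsatisfiable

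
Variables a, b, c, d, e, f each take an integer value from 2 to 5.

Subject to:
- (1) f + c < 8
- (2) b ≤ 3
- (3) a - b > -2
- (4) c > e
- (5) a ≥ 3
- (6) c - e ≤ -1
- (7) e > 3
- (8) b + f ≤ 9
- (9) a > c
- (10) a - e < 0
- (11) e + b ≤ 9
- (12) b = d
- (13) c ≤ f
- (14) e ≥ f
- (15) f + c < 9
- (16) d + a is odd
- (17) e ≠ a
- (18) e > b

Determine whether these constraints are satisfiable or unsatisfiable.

Constraints 4, 9, and 10 give e < c, c < a, a < e. Chaining: e < c < a < e, which forces e < e — impossible.

Unsatisfiable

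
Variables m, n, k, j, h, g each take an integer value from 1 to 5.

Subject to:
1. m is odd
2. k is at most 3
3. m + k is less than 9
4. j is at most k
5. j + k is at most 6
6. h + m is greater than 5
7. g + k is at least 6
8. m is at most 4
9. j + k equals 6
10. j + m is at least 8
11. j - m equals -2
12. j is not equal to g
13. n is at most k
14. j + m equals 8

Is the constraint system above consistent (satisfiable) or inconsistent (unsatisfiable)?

From constraints 2 and 4: j ≤ k ≤ 3. From constraint 8: m ≤ 4. Hence j + m ≤ 7. But constraint 10 requires j + m ≥ 8, and 8 > 7. Contradiction.

Unsatisfiable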